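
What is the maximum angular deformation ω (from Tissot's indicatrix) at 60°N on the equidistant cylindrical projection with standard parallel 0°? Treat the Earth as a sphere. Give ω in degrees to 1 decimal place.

For the equirectangular projection with φ₀ = 0 (plate carrée), h = 1 along meridians and k = sec φ along parallels.
At 60°: h = 1.000, k = 2.000; principal scales a = 2.000, b = 1.000.
sin(ω/2) = (a − b)/(a + b) = 1.0000/3.000 = 0.3333, so ω = 2 arcsin(0.3333) ≈ 38.9°.

38.9°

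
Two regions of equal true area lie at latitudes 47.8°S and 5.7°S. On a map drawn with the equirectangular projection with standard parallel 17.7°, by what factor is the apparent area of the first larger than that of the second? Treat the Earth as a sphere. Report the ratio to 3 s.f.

In the equirectangular projection with standard parallel φ₀ = 17.7° (x = Rλ cos φ₀, y = Rφ), meridians are true-scale (h = 1) and the parallel scale is k = cos φ₀ / cos φ.
Areal scale at 47.8°: h·k = 1.000 × 1.418 = 1.418.
Areal scale at 5.7°: h·k = 1.000 × 0.9574 = 0.9574.
Ratio = 1.418/0.9574 ≈ 1.48.

1.48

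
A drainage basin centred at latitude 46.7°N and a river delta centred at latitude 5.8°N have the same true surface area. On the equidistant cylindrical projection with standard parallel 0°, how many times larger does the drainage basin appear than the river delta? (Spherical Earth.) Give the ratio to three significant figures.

For the equirectangular projection with φ₀ = 0 (plate carrée), h = 1 along meridians and k = sec φ along parallels.
Areal scale at 46.7°: h·k = 1.000 × 1.458 = 1.458.
Areal scale at 5.8°: h·k = 1.000 × 1.005 = 1.005.
Ratio = 1.458/1.005 ≈ 1.45.

1.45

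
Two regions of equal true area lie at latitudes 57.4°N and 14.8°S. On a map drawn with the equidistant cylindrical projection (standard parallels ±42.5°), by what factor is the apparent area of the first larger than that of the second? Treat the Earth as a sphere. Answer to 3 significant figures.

1.79

In the equirectangular projection with standard parallel φ₀ = 42.5° (x = Rλ cos φ₀, y = Rφ), meridians are true-scale (h = 1) and the parallel scale is k = cos φ₀ / cos φ.
Areal scale at 57.4°: h·k = 1.000 × 1.368 = 1.368.
Areal scale at 14.8°: h·k = 1.000 × 0.7626 = 0.7626.
Ratio = 1.368/0.7626 ≈ 1.79.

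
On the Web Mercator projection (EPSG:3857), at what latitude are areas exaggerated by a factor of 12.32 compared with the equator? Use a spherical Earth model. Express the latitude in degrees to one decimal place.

Mercator areal scale is sec²φ.
sec²φ = 12.32  ⇒  cos²φ = 0.08117  ⇒  cos φ = 0.2849.
φ = arccos(0.2849) ≈ 73.4°.

73.4°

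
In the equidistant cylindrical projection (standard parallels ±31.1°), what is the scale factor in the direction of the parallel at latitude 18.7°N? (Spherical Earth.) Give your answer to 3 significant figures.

0.904

The equidistant cylindrical projection with φ₀ = 31.1° has h = 1 (meridians true) and k = cos φ₀ / cos φ along parallels.
k = cos 31.1° / cos 18.7° = 0.8563/0.9472 = 0.9040.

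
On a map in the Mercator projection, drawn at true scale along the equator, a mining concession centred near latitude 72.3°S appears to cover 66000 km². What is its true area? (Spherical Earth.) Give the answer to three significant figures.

6100 km²

Mercator is conformal, so the point scale is isotropic: h = k = sec φ = 1/cos φ.
Areal scale = k² = sec²φ = 1/cos²(72.3°) = 1/0.3040² = 10.82.
True area = apparent / (areal scale) = 66000 / 10.82 ≈ 6100 km².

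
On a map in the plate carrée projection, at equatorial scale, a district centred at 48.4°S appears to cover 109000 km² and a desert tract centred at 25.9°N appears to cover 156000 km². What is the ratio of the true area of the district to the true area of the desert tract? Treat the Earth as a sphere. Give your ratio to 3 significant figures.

Plate carrée has h = 1 and k = sec φ, giving areal scale sec φ; true area = (apparent area) · cos φ.
True area of district: 109000 × cos(48.4°) = 109000 × 0.6639 = 72370 km².
True area of desert tract: 156000 × cos(25.9°) = 156000 × 0.8996 = 140300 km².
Ratio = 72370 / 140300 ≈ 0.516.

0.516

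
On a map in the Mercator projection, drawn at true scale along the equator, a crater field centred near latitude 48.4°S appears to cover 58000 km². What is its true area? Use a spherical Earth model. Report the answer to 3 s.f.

25600 km²

Mercator is conformal, so the point scale is isotropic: h = k = sec φ = 1/cos φ.
Areal scale = k² = sec²φ = 1/cos²(48.4°) = 1/0.6639² = 2.269.
True area = apparent / (areal scale) = 58000 / 2.269 ≈ 25600 km².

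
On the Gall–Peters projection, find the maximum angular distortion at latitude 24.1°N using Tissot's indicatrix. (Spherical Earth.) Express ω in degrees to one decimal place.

29.0°

The Gall–Peters projection is cylindrical equal-area with φ₀ = 45°. For cylindrical equal-area with standard parallel φ₀, h = cos φ / cos φ₀ and k = cos φ₀ / cos φ, so h·k = 1.
At 24.1°: h = 1.291, k = 0.7746; principal scales a = 1.291, b = 0.7746.
sin(ω/2) = (a − b)/(a + b) = 0.5163/2.066 = 0.2500, so ω = 2 arcsin(0.2500) ≈ 29.0°.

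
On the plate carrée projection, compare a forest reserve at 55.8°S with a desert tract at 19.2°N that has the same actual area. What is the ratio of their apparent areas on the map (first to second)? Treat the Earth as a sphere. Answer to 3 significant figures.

Plate carrée maps x = Rλ, y = Rφ. The meridian scale is h = 1 and the parallel scale is k = 1/cos φ = sec φ.
Areal scale at 55.8°: h·k = 1.000 × 1.779 = 1.779.
Areal scale at 19.2°: h·k = 1.000 × 1.059 = 1.059.
Ratio = 1.779/1.059 ≈ 1.68.

1.68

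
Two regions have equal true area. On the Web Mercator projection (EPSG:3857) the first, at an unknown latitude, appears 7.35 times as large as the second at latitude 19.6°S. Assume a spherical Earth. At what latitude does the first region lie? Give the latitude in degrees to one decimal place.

69.7°

For equal true areas on Mercator, apparent areas scale as sec²φ, so the ratio is cos²φ₂ / cos²φ₁.
cos²φ₂ / cos²φ₁ = 7.35  ⇒  cos φ₁ = cos 19.6° / √7.35 = 0.9421/2.711 = 0.3475.
φ₁ = arccos(0.3475) ≈ 69.7°.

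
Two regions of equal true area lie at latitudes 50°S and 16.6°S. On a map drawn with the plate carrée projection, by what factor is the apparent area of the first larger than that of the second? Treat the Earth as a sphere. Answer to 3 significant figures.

In the plate carrée (x = Rλ, y = Rφ), meridians are true-scale (h = 1) and parallels are stretched by k = sec φ.
Areal scale at 50°: h·k = 1.000 × 1.556 = 1.556.
Areal scale at 16.6°: h·k = 1.000 × 1.043 = 1.043.
Ratio = 1.556/1.043 ≈ 1.49.

1.49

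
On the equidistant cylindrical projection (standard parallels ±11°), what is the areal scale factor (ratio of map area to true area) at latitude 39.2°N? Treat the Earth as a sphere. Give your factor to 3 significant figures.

In the equirectangular projection with standard parallel φ₀ = 11° (x = Rλ cos φ₀, y = Rφ), meridians are true-scale (h = 1) and the parallel scale is k = cos φ₀ / cos φ.
Areal scale = h·k = 1 × cos φ₀ / cos φ; at 39.2°, h = 1.000, k = 1.267, so h·k = 1.267.

1.27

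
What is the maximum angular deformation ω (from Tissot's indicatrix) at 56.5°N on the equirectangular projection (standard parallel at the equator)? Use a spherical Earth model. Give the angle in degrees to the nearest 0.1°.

33.6°

Plate carrée maps x = Rλ, y = Rφ. The meridian scale is h = 1 and the parallel scale is k = 1/cos φ = sec φ.
At 56.5°: h = 1.000, k = 1.812; principal scales a = 1.812, b = 1.000.
sin(ω/2) = (a − b)/(a + b) = 0.8118/2.812 = 0.2887, so ω = 2 arcsin(0.2887) ≈ 33.6°.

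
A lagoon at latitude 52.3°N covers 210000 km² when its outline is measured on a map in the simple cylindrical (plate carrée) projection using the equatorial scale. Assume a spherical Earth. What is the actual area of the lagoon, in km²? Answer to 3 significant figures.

128000 km²

In the plate carrée (x = Rλ, y = Rφ), meridians are true-scale (h = 1) and parallels are stretched by k = sec φ.
Areal scale = h·k = 1 × sec φ; at 52.3°, h = 1.000, k = 1.635, so h·k = 1.635.
True area = apparent / (areal scale) = 210000 / 1.635 ≈ 128000 km².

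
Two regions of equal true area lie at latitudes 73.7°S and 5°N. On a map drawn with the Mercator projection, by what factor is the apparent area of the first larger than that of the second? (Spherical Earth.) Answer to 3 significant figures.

12.6

Mercator areal scale is sec²φ.
At 73.7°: sec²(73.7°) = 1/0.2807² = 12.69.
At 5°: sec²(5°) = 1/0.9962² = 1.008.
Ratio = 12.69/1.008 = cos²(5°)/cos²(73.7°) ≈ 12.6.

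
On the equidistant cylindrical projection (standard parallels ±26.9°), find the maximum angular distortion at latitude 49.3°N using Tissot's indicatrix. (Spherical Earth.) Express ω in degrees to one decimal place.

The equidistant cylindrical projection with φ₀ = 26.9° has h = 1 (meridians true) and k = cos φ₀ / cos φ along parallels.
At 49.3°: h = 1.000, k = 1.368; principal scales a = 1.368, b = 1.000.
sin(ω/2) = (a − b)/(a + b) = 0.3676/2.368 = 0.1553, so ω = 2 arcsin(0.1553) ≈ 17.9°.

17.9°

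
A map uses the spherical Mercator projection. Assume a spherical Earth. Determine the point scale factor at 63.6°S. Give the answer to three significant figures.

2.25

Mercator is conformal, so the point scale is isotropic: h = k = sec φ = 1/cos φ.
k = 1/cos 63.6° = 1/0.4446 = 2.249.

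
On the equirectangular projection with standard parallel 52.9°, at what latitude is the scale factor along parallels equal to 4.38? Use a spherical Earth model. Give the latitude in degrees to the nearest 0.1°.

The equidistant cylindrical projection with φ₀ = 52.9° has h = 1 (meridians true) and k = cos φ₀ / cos φ along parallels.
k = cos φ₀ / cos φ = 4.38  ⇒  cos φ = cos 52.9° / 4.38 = 0.1377.
φ = arccos(0.1377) ≈ 82.1°.

82.1°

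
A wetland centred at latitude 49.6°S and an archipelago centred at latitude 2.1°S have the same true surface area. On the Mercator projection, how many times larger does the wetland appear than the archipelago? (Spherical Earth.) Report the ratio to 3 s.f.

2.38

Mercator is conformal with k = sec φ, so areal scale = k² = sec²φ.
At 49.6°: sec²(49.6°) = 1/0.6481² = 2.381.
At 2.1°: sec²(2.1°) = 1/0.9993² = 1.001.
Ratio = 2.381/1.001 = cos²(2.1°)/cos²(49.6°) ≈ 2.38.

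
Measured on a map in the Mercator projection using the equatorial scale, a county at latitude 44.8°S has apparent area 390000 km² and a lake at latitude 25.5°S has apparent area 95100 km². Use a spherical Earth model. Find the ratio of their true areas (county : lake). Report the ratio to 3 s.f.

2.53

On Mercator the areal scale is sec²φ, so true area = apparent × cos²φ.
True area of county: 390000 × cos²(44.8°) = 390000 × 0.5035 = 196400 km².
True area of lake: 95100 × cos²(25.5°) = 95100 × 0.8147 = 77470 km².
Ratio = 196400 / 77470 ≈ 2.53.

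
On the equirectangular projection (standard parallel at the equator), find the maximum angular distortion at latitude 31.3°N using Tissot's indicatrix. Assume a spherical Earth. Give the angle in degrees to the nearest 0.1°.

9.0°

In the plate carrée (x = Rλ, y = Rφ), meridians are true-scale (h = 1) and parallels are stretched by k = sec φ.
At 31.3°: h = 1.000, k = 1.170; principal scales a = 1.170, b = 1.000.
sin(ω/2) = (a − b)/(a + b) = 0.1703/2.170 = 0.07848, so ω = 2 arcsin(0.07848) ≈ 9.0°.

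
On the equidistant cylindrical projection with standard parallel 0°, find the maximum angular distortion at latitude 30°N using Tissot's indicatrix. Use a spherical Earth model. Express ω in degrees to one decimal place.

8.2°

For the equirectangular projection with φ₀ = 0 (plate carrée), h = 1 along meridians and k = sec φ along parallels.
At 30°: h = 1.000, k = 1.155; principal scales a = 1.155, b = 1.000.
sin(ω/2) = (a − b)/(a + b) = 0.1547/2.155 = 0.07180, so ω = 2 arcsin(0.07180) ≈ 8.2°.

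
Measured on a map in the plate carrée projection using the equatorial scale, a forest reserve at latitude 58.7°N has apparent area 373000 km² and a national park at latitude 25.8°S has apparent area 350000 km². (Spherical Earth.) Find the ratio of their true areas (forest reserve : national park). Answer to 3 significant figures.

0.615

Plate carrée has h = 1 and k = sec φ, giving areal scale sec φ; true area = (apparent area) · cos φ.
True area of forest reserve: 373000 × cos(58.7°) = 373000 × 0.5195 = 193800 km².
True area of national park: 350000 × cos(25.8°) = 350000 × 0.9003 = 315100 km².
Ratio = 193800 / 315100 ≈ 0.615.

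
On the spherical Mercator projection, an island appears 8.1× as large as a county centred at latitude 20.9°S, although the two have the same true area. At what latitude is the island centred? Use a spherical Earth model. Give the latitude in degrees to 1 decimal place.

Mercator areal scale is sec²φ, so apparent-area ratio = sec²φ₁ / sec²φ₂ = cos²φ₂ / cos²φ₁.
cos²φ₂ / cos²φ₁ = 8.1  ⇒  cos φ₁ = cos 20.9° / √8.1 = 0.9342/2.846 = 0.3282.
φ₁ = arccos(0.3282) ≈ 70.8°.

70.8°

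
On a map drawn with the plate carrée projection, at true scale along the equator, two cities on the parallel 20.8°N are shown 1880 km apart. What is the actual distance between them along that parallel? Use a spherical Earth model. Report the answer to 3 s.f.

1760 km

Plate carrée maps x = Rλ, y = Rφ. The meridian scale is h = 1 and the parallel scale is k = 1/cos φ = sec φ.
Along the parallel at 20.8°, map distances are exaggerated by k = sec 20.8° = 1.070.
True distance = 1880 / 1.070 = 1880 × cos 20.8° ≈ 1760 km.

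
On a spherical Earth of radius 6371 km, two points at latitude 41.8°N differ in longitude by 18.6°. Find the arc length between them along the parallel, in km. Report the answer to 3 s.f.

Arc length along a parallel = R cos φ · Δλ (with Δλ in radians).
= 6371 × cos 41.8° × (18.6° × π/180) = 6371 × 0.7455 × 0.3246 ≈ 1540 km.

1540 km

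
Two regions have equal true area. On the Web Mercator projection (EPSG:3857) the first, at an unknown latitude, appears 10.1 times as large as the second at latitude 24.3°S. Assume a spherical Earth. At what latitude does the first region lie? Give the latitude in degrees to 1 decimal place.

73.3°

On Mercator, (apparent₁)/(apparent₂) = sec²φ₁ / sec²φ₂ when true areas are equal.
cos²φ₂ / cos²φ₁ = 10.1  ⇒  cos φ₁ = cos 24.3° / √10.1 = 0.9114/3.178 = 0.2868.
φ₁ = arccos(0.2868) ≈ 73.3°.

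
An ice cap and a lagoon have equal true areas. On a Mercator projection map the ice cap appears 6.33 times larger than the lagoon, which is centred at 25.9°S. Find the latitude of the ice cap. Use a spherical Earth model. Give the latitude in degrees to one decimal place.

For equal true areas on Mercator, apparent areas scale as sec²φ, so the ratio is cos²φ₂ / cos²φ₁.
cos²φ₂ / cos²φ₁ = 6.33  ⇒  cos φ₁ = cos 25.9° / √6.33 = 0.8996/2.516 = 0.3575.
φ₁ = arccos(0.3575) ≈ 69.1°.

69.1°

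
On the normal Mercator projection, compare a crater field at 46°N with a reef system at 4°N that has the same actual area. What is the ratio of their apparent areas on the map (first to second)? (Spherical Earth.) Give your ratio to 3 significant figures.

On Mercator, area is exaggerated by sec²φ = 1/cos²φ.
At 46°: sec²(46°) = 1/0.6947² = 2.072.
At 4°: sec²(4°) = 1/0.9976² = 1.005.
Ratio = 2.072/1.005 = cos²(4°)/cos²(46°) ≈ 2.06.

2.06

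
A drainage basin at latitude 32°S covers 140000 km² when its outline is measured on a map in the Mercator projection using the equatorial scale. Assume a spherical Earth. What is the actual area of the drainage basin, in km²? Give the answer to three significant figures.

Mercator is conformal, so the point scale is isotropic: h = k = sec φ = 1/cos φ.
Areal scale = k² = sec²φ = 1/cos²(32°) = 1/0.8480² = 1.390.
True area = apparent / (areal scale) = 140000 / 1.390 ≈ 101000 km².

101000 km²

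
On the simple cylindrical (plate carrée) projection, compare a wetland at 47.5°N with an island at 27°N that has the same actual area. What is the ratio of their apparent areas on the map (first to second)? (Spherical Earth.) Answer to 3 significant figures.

1.32

For the equirectangular projection with φ₀ = 0 (plate carrée), h = 1 along meridians and k = sec φ along parallels.
Areal scale at 47.5°: h·k = 1.000 × 1.480 = 1.480.
Areal scale at 27°: h·k = 1.000 × 1.122 = 1.122.
Ratio = 1.480/1.122 ≈ 1.32.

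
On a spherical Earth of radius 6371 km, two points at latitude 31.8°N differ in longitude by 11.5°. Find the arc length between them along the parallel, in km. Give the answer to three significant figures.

1090 km

Arc length along a parallel = R cos φ · Δλ (with Δλ in radians).
= 6371 × cos 31.8° × (11.5° × π/180) = 6371 × 0.8499 × 0.2007 ≈ 1090 km.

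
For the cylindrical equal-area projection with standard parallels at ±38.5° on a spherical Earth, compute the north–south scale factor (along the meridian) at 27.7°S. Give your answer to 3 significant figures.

A cylindrical equal-area projection with standard parallel φ₀ has meridian scale h = cos φ / cos φ₀ and parallel scale k = cos φ₀ / cos φ (so areas are preserved, h·k = 1).
h = cos 27.7° / cos 38.5° = 0.8854/0.7826 = 1.131.

1.13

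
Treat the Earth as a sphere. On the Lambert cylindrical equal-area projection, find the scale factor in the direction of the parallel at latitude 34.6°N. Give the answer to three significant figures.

1.21

The Lambert cylindrical equal-area projection is the cylindrical equal-area projection with its standard parallel at the equator (φ₀ = 0). Cylindrical equal-area (φ₀ = 0°): h = cos φ / cos 0° along meridians, k = cos 0° / cos φ along parallels; h·k = 1.
k = cos 0° / cos 34.6° = 1.000/0.8231 = 1.215.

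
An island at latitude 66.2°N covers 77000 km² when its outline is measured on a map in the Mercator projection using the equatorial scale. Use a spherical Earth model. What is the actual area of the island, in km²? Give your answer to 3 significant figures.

The Mercator projection is conformal; its linear scale factor is the same in every direction and equals sec φ = 1/cos φ.
Areal scale = k² = sec²φ = 1/cos²(66.2°) = 1/0.4035² = 6.141.
True area = apparent / (areal scale) = 77000 / 6.141 ≈ 12500 km².

12500 km²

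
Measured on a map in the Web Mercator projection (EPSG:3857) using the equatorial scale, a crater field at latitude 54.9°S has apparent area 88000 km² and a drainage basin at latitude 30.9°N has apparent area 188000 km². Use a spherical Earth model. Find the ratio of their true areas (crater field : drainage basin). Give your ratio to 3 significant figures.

0.210

Since Mercator area scale is 1/cos²φ, the true area equals the apparent area multiplied by cos²φ.
True area of crater field: 88000 × cos²(54.9°) = 88000 × 0.3306 = 29100 km².
True area of drainage basin: 188000 × cos²(30.9°) = 188000 × 0.7363 = 138400 km².
Ratio = 29100 / 138400 ≈ 0.210.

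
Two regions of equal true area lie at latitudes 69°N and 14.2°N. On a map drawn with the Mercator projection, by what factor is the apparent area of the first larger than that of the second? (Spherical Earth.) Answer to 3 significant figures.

7.32

On Mercator, area is exaggerated by sec²φ = 1/cos²φ.
At 69°: sec²(69°) = 1/0.3584² = 7.786.
At 14.2°: sec²(14.2°) = 1/0.9694² = 1.064.
Ratio = 7.786/1.064 = cos²(14.2°)/cos²(69°) ≈ 7.32.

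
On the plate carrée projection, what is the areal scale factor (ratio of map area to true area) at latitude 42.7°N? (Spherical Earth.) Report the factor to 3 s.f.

Plate carrée maps x = Rλ, y = Rφ. The meridian scale is h = 1 and the parallel scale is k = 1/cos φ = sec φ.
Areal scale = h·k = 1 × sec φ; at 42.7°, h = 1.000, k = 1.361, so h·k = 1.361.

1.36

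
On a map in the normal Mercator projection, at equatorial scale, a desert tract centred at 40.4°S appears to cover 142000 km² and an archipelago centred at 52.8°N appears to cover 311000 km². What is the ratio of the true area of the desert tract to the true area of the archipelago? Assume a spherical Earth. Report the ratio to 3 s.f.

Since Mercator area scale is 1/cos²φ, the true area equals the apparent area multiplied by cos²φ.
True area of desert tract: 142000 × cos²(40.4°) = 142000 × 0.5799 = 82350 km².
True area of archipelago: 311000 × cos²(52.8°) = 311000 × 0.3655 = 113700 km².
Ratio = 82350 / 113700 ≈ 0.724.

0.724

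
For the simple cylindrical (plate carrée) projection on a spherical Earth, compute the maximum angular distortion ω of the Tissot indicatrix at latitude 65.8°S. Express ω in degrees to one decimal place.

49.5°

For the equirectangular projection with φ₀ = 0 (plate carrée), h = 1 along meridians and k = sec φ along parallels.
At 65.8°: h = 1.000, k = 2.439; principal scales a = 2.439, b = 1.000.
sin(ω/2) = (a − b)/(a + b) = 1.439/3.439 = 0.4185, so ω = 2 arcsin(0.4185) ≈ 49.5°.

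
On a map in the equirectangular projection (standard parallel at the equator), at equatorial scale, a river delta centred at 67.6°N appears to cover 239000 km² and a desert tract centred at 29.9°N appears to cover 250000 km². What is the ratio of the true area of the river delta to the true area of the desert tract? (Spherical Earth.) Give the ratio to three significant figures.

On the plate carrée, areal scale = h·k = 1 × sec φ, so true area = apparent × cos φ.
True area of river delta: 239000 × cos(67.6°) = 239000 × 0.3811 = 91080 km².
True area of desert tract: 250000 × cos(29.9°) = 250000 × 0.8669 = 216700 km².
Ratio = 91080 / 216700 ≈ 0.420.

0.420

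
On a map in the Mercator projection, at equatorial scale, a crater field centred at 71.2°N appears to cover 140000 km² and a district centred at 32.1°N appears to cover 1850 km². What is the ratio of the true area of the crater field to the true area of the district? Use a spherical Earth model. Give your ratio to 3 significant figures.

Since Mercator area scale is 1/cos²φ, the true area equals the apparent area multiplied by cos²φ.
True area of crater field: 140000 × cos²(71.2°) = 140000 × 0.1039 = 14540 km².
True area of district: 1850 × cos²(32.1°) = 1850 × 0.7176 = 1328 km².
Ratio = 14540 / 1328 ≈ 11.0.

11.0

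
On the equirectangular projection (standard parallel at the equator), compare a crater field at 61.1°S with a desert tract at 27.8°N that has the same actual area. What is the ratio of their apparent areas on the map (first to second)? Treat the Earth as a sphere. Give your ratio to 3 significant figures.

1.83

For the equirectangular projection with φ₀ = 0 (plate carrée), h = 1 along meridians and k = sec φ along parallels.
Areal scale at 61.1°: h·k = 1.000 × 2.069 = 2.069.
Areal scale at 27.8°: h·k = 1.000 × 1.130 = 1.130.
Ratio = 2.069/1.130 ≈ 1.83.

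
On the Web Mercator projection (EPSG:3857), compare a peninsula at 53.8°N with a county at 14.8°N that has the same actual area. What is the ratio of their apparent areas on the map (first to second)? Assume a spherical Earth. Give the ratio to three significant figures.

2.68

Mercator is conformal with k = sec φ, so areal scale = k² = sec²φ.
At 53.8°: sec²(53.8°) = 1/0.5906² = 2.867.
At 14.8°: sec²(14.8°) = 1/0.9668² = 1.070.
Ratio = 2.867/1.070 = cos²(14.8°)/cos²(53.8°) ≈ 2.68.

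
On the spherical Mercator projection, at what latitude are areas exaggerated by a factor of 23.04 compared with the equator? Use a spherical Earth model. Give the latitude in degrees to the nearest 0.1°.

78.0°

Mercator areal scale is sec²φ.
sec²φ = 23.04  ⇒  cos²φ = 0.04340  ⇒  cos φ = 0.2083.
φ = arccos(0.2083) ≈ 78.0°.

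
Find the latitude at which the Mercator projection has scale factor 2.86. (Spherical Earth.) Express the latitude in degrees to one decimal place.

Mercator scale is k = sec φ = 1/cos φ.
1/cos φ = 2.86  ⇒  cos φ = 0.3497  ⇒  φ = arccos(0.3497) ≈ 69.5°.

69.5°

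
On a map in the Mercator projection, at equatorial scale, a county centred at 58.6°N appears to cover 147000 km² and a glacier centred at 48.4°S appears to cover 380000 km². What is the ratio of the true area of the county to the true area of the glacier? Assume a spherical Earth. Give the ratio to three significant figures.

Mercator's areal exaggeration is sec²φ; hence true area = (apparent area) · cos²φ.
True area of county: 147000 × cos²(58.6°) = 147000 × 0.2715 = 39900 km².
True area of glacier: 380000 × cos²(48.4°) = 380000 × 0.4408 = 167500 km².
Ratio = 39900 / 167500 ≈ 0.238.

0.238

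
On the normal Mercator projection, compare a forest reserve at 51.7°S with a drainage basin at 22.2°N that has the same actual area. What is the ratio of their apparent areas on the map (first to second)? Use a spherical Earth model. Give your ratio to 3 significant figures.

Mercator is conformal with k = sec φ, so areal scale = k² = sec²φ.
At 51.7°: sec²(51.7°) = 1/0.6198² = 2.603.
At 22.2°: sec²(22.2°) = 1/0.9259² = 1.167.
Ratio = 2.603/1.167 = cos²(22.2°)/cos²(51.7°) ≈ 2.23.

2.23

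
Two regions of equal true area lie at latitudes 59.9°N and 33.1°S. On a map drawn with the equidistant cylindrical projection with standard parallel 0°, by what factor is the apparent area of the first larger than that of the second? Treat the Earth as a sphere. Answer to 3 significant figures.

1.67

For the equirectangular projection with φ₀ = 0 (plate carrée), h = 1 along meridians and k = sec φ along parallels.
Areal scale at 59.9°: h·k = 1.000 × 1.994 = 1.994.
Areal scale at 33.1°: h·k = 1.000 × 1.194 = 1.194.
Ratio = 1.994/1.194 ≈ 1.67.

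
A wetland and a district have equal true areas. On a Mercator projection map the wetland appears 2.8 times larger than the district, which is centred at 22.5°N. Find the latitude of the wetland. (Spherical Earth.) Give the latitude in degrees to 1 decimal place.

On Mercator, (apparent₁)/(apparent₂) = sec²φ₁ / sec²φ₂ when true areas are equal.
cos²φ₂ / cos²φ₁ = 2.8  ⇒  cos φ₁ = cos 22.5° / √2.8 = 0.9239/1.673 = 0.5521.
φ₁ = arccos(0.5521) ≈ 56.5°.

56.5°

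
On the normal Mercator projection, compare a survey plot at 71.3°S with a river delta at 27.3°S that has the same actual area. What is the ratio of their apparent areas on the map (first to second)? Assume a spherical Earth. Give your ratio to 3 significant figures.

7.68

Mercator is conformal with k = sec φ, so areal scale = k² = sec²φ.
At 71.3°: sec²(71.3°) = 1/0.3206² = 9.728.
At 27.3°: sec²(27.3°) = 1/0.8886² = 1.266.
Ratio = 9.728/1.266 = cos²(27.3°)/cos²(71.3°) ≈ 7.68.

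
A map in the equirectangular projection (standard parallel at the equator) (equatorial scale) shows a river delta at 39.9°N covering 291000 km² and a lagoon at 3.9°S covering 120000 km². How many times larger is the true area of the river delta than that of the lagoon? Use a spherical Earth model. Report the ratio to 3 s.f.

On the plate carrée, areal scale = h·k = 1 × sec φ, so true area = apparent × cos φ.
True area of river delta: 291000 × cos(39.9°) = 291000 × 0.7672 = 223200 km².
True area of lagoon: 120000 × cos(3.9°) = 120000 × 0.9977 = 119700 km².
Ratio = 223200 / 119700 ≈ 1.86.

1.86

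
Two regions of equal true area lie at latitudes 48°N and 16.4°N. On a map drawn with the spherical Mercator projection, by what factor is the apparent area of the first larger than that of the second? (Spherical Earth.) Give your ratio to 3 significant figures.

2.06

On Mercator, area is exaggerated by sec²φ = 1/cos²φ.
At 48°: sec²(48°) = 1/0.6691² = 2.233.
At 16.4°: sec²(16.4°) = 1/0.9593² = 1.087.
Ratio = 2.233/1.087 = cos²(16.4°)/cos²(48°) ≈ 2.06.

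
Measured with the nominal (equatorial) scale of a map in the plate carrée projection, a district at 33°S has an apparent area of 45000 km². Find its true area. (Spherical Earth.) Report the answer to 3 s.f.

Plate carrée maps x = Rλ, y = Rφ. The meridian scale is h = 1 and the parallel scale is k = 1/cos φ = sec φ.
Areal scale = h·k = 1 × sec φ; at 33°, h = 1.000, k = 1.192, so h·k = 1.192.
True area = apparent / (areal scale) = 45000 / 1.192 ≈ 37700 km².

37700 km²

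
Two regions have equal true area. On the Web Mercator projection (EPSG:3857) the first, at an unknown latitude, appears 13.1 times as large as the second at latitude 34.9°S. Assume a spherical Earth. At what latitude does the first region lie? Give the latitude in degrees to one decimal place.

76.9°

For equal true areas on Mercator, apparent areas scale as sec²φ, so the ratio is cos²φ₂ / cos²φ₁.
cos²φ₂ / cos²φ₁ = 13.1  ⇒  cos φ₁ = cos 34.9° / √13.1 = 0.8202/3.619 = 0.2266.
φ₁ = arccos(0.2266) ≈ 76.9°.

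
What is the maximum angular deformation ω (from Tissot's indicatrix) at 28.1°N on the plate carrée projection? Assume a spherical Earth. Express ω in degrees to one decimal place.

7.2°

For the equirectangular projection with φ₀ = 0 (plate carrée), h = 1 along meridians and k = sec φ along parallels.
At 28.1°: h = 1.000, k = 1.134; principal scales a = 1.134, b = 1.000.
sin(ω/2) = (a − b)/(a + b) = 0.1336/2.134 = 0.06263, so ω = 2 arcsin(0.06263) ≈ 7.2°.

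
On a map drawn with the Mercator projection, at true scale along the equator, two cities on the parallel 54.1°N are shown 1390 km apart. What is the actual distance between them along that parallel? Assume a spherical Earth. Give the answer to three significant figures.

815 km

Mercator is conformal, so the point scale is isotropic: h = k = sec φ = 1/cos φ.
Along the parallel at 54.1°, map distances are exaggerated by k = sec 54.1° = 1.705.
True distance = 1390 / 1.705 = 1390 × cos 54.1° ≈ 815 km.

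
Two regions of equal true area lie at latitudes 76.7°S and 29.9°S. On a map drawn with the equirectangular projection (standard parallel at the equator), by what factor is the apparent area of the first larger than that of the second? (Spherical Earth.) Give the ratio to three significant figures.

3.77

Plate carrée maps x = Rλ, y = Rφ. The meridian scale is h = 1 and the parallel scale is k = 1/cos φ = sec φ.
Areal scale at 76.7°: h·k = 1.000 × 4.347 = 4.347.
Areal scale at 29.9°: h·k = 1.000 × 1.154 = 1.154.
Ratio = 4.347/1.154 ≈ 3.77.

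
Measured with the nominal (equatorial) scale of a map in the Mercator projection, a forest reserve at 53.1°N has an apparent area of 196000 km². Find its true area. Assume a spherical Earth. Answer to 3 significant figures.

70700 km²

Mercator is conformal, so the point scale is isotropic: h = k = sec φ = 1/cos φ.
Areal scale = k² = sec²φ = 1/cos²(53.1°) = 1/0.6004² = 2.774.
True area = apparent / (areal scale) = 196000 / 2.774 ≈ 70700 km².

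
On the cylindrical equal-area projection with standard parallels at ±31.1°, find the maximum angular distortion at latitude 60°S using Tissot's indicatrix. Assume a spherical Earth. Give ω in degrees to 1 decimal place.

58.9°

For cylindrical equal-area with standard parallel φ₀, h = cos φ / cos φ₀ and k = cos φ₀ / cos φ, so h·k = 1.
At 60°: h = 0.5839, k = 1.713; principal scales a = 1.713, b = 0.5839.
sin(ω/2) = (a − b)/(a + b) = 1.129/2.296 = 0.4915, so ω = 2 arcsin(0.4915) ≈ 58.9°.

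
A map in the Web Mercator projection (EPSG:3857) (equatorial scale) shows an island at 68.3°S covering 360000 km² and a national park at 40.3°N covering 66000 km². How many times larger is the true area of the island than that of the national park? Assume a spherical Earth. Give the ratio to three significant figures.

On Mercator the areal scale is sec²φ, so true area = apparent × cos²φ.
True area of island: 360000 × cos²(68.3°) = 360000 × 0.1367 = 49220 km².
True area of national park: 66000 × cos²(40.3°) = 66000 × 0.5817 = 38390 km².
Ratio = 49220 / 38390 ≈ 1.28.

1.28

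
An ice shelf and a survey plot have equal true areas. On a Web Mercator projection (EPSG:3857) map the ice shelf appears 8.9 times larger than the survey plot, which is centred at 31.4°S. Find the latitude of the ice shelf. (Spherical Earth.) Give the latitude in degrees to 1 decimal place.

73.4°

For equal true areas on Mercator, apparent areas scale as sec²φ, so the ratio is cos²φ₂ / cos²φ₁.
cos²φ₂ / cos²φ₁ = 8.9  ⇒  cos φ₁ = cos 31.4° / √8.9 = 0.8536/2.983 = 0.2861.
φ₁ = arccos(0.2861) ≈ 73.4°.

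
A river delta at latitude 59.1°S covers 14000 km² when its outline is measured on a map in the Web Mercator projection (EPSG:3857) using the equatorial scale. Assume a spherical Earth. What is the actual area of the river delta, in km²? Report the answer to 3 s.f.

Mercator is conformal, so the point scale is isotropic: h = k = sec φ = 1/cos φ.
Areal scale = k² = sec²φ = 1/cos²(59.1°) = 1/0.5135² = 3.792.
True area = apparent / (areal scale) = 14000 / 3.792 ≈ 3690 km².

3690 km²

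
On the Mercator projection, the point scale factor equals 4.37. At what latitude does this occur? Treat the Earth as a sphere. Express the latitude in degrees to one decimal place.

76.8°

Mercator scale is k = sec φ = 1/cos φ.
1/cos φ = 4.37  ⇒  cos φ = 0.2288  ⇒  φ = arccos(0.2288) ≈ 76.8°.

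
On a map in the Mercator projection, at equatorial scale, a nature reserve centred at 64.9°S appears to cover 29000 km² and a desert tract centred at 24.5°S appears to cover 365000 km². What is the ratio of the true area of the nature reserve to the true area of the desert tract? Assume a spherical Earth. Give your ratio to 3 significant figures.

0.0173

On Mercator the areal scale is sec²φ, so true area = apparent × cos²φ.
True area of nature reserve: 29000 × cos²(64.9°) = 29000 × 0.1799 = 5218 km².
True area of desert tract: 365000 × cos²(24.5°) = 365000 × 0.8280 = 302200 km².
Ratio = 5218 / 302200 ≈ 0.0173.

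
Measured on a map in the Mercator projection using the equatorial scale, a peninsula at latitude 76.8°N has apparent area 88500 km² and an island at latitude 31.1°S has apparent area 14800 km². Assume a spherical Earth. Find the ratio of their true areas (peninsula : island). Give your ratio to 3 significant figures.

0.425

Mercator's areal exaggeration is sec²φ; hence true area = (apparent area) · cos²φ.
True area of peninsula: 88500 × cos²(76.8°) = 88500 × 0.05214 = 4615 km².
True area of island: 14800 × cos²(31.1°) = 14800 × 0.7332 = 10850 km².
Ratio = 4615 / 10850 ≈ 0.425.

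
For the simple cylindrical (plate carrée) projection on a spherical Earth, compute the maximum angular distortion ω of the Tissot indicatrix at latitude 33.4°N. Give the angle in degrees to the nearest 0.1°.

10.3°

In the plate carrée (x = Rλ, y = Rφ), meridians are true-scale (h = 1) and parallels are stretched by k = sec φ.
At 33.4°: h = 1.000, k = 1.198; principal scales a = 1.198, b = 1.000.
sin(ω/2) = (a − b)/(a + b) = 0.1978/2.198 = 0.09001, so ω = 2 arcsin(0.09001) ≈ 10.3°.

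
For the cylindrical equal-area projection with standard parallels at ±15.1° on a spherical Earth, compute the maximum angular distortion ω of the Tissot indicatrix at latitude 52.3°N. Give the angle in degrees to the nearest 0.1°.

A cylindrical equal-area projection with standard parallel φ₀ has meridian scale h = cos φ / cos φ₀ and parallel scale k = cos φ₀ / cos φ (so areas are preserved, h·k = 1).
At 52.3°: h = 0.6334, k = 1.579; principal scales a = 1.579, b = 0.6334.
sin(ω/2) = (a − b)/(a + b) = 0.9454/2.212 = 0.4274, so ω = 2 arcsin(0.4274) ≈ 50.6°.

50.6°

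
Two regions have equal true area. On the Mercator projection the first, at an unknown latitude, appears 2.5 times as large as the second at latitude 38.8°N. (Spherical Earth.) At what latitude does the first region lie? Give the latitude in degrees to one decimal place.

60.5°

Mercator areal scale is sec²φ, so apparent-area ratio = sec²φ₁ / sec²φ₂ = cos²φ₂ / cos²φ₁.
cos²φ₂ / cos²φ₁ = 2.5  ⇒  cos φ₁ = cos 38.8° / √2.5 = 0.7793/1.581 = 0.4929.
φ₁ = arccos(0.4929) ≈ 60.5°.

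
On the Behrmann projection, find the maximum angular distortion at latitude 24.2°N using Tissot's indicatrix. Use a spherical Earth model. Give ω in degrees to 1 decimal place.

5.9°

The Behrmann projection is cylindrical equal-area with φ₀ = 30°. Cylindrical equal-area (φ₀ = 30°): h = cos φ / cos 30° along meridians, k = cos 30° / cos φ along parallels; h·k = 1.
At 24.2°: h = 1.053, k = 0.9495; principal scales a = 1.053, b = 0.9495.
sin(ω/2) = (a − b)/(a + b) = 0.1038/2.003 = 0.05181, so ω = 2 arcsin(0.05181) ≈ 5.9°.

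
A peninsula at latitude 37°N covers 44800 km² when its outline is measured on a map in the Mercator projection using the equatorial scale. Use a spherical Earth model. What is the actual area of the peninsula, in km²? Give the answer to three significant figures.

For Mercator, h = k = sec φ (a conformal cylindrical projection has a single point scale, 1/cos φ).
Areal scale = k² = sec²φ = 1/cos²(37°) = 1/0.7986² = 1.568.
True area = apparent / (areal scale) = 44800 / 1.568 ≈ 28600 km².

28600 km²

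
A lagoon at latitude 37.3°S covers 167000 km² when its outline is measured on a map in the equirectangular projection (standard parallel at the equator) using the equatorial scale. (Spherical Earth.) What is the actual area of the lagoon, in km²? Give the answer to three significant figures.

For the equirectangular projection with φ₀ = 0 (plate carrée), h = 1 along meridians and k = sec φ along parallels.
Areal scale = h·k = 1 × sec φ; at 37.3°, h = 1.000, k = 1.257, so h·k = 1.257.
True area = apparent / (areal scale) = 167000 / 1.257 ≈ 133000 km².

133000 km²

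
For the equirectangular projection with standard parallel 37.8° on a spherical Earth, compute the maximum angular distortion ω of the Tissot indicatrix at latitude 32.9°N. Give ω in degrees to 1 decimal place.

With standard parallel φ₀ = 37.8°, the equirectangular projection gives x = Rλ cos φ₀, y = Rφ, so h = 1 and k = cos 37.8° / cos φ.
At 32.9°: h = 1.000, k = 0.9411; principal scales a = 1.000, b = 0.9411.
sin(ω/2) = (a − b)/(a + b) = 0.05891/1.941 = 0.03035, so ω = 2 arcsin(0.03035) ≈ 3.5°.

3.5°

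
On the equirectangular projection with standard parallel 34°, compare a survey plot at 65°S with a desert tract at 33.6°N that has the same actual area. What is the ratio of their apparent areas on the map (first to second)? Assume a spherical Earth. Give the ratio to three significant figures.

With standard parallel φ₀ = 34°, the equirectangular projection gives x = Rλ cos φ₀, y = Rφ, so h = 1 and k = cos 34° / cos φ.
Areal scale at 65°: h·k = 1.000 × 1.962 = 1.962.
Areal scale at 33.6°: h·k = 1.000 × 0.9953 = 0.9953.
Ratio = 1.962/0.9953 ≈ 1.97.

1.97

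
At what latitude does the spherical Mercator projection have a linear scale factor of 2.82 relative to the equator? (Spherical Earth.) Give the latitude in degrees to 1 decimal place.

Mercator scale is k = sec φ = 1/cos φ.
1/cos φ = 2.82  ⇒  cos φ = 0.3546  ⇒  φ = arccos(0.3546) ≈ 69.2°.

69.2°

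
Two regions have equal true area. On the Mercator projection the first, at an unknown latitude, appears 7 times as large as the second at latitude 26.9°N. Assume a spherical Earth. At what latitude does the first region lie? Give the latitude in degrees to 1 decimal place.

70.3°

On Mercator, (apparent₁)/(apparent₂) = sec²φ₁ / sec²φ₂ when true areas are equal.
cos²φ₂ / cos²φ₁ = 7  ⇒  cos φ₁ = cos 26.9° / √7 = 0.8918/2.646 = 0.3371.
φ₁ = arccos(0.3371) ≈ 70.3°.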